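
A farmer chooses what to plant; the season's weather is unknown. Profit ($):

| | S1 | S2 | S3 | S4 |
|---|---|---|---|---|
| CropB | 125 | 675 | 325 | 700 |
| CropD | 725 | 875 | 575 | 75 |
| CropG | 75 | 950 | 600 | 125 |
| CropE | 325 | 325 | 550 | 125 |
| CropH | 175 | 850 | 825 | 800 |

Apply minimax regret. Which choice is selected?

CropH

Column bests: S1=725, S2=950, S3=825, S4=800.
CropB regrets: 600, 275, 500, 100 → max 600
CropD regrets: 0, 75, 250, 725 → max 725
CropG regrets: 650, 0, 225, 675 → max 675
CropE regrets: 400, 625, 275, 675 → max 675
CropH regrets: 550, 100, 0, 0 → max 550
Smallest max regret = 550 → CropH.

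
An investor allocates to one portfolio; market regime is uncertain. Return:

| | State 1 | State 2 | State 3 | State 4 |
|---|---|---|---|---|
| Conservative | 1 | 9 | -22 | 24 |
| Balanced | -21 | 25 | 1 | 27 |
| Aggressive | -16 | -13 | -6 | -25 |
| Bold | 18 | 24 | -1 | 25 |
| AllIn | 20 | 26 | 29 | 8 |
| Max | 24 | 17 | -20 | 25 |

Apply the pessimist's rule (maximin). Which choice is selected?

Row minima: Conservative=-22, Balanced=-21, Aggressive=-25, Bold=-1, AllIn=8, Max=-20
Best worst-case = 8 → AllIn.

AllIn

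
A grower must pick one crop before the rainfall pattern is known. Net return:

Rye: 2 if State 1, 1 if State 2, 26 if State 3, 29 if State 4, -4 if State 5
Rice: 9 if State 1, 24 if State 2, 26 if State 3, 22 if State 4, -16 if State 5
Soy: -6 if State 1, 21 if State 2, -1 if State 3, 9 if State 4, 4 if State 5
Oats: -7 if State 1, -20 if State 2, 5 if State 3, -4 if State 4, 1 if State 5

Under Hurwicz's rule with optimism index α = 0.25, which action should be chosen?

Rye

Rye: 0.25·29 + 0.75·(-4) = 4.25
Rice: 0.25·26 + 0.75·(-16) = -5.5
Soy: 0.25·21 + 0.75·(-6) = 0.75
Oats: 0.25·5 + 0.75·(-20) = -13.75
Highest Hurwicz score = 4.25 → Rye.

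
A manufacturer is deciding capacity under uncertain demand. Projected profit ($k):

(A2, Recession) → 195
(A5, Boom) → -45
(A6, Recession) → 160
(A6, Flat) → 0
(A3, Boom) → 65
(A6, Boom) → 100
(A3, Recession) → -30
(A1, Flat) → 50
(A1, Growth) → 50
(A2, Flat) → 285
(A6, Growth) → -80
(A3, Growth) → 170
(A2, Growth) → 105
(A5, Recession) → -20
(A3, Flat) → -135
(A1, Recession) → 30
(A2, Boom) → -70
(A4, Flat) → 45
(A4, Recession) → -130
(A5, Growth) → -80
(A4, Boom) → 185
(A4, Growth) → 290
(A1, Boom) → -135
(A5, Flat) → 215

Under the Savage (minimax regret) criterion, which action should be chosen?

Column bests: Recession=195, Flat=285, Growth=290, Boom=185.
A1 regrets: 165, 235, 240, 320 → max 320
A2 regrets: 0, 0, 185, 255 → max 255
A3 regrets: 225, 420, 120, 120 → max 420
A4 regrets: 325, 240, 0, 0 → max 325
A5 regrets: 215, 70, 370, 230 → max 370
A6 regrets: 35, 285, 370, 85 → max 370
Smallest max regret = 255 → A2.

A2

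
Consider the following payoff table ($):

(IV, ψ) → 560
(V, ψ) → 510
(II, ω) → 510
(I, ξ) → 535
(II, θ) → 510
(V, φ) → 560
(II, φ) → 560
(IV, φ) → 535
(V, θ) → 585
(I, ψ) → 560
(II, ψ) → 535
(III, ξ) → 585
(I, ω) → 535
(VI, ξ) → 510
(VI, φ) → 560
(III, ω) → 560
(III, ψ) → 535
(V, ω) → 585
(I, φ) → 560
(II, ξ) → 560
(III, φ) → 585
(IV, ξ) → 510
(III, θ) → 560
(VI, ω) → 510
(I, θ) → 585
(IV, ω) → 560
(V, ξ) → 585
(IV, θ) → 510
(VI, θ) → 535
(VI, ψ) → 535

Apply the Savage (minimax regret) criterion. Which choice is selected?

Column bests: θ=585, φ=585, ψ=560, ω=585, ξ=585.
I regrets: 0, 25, 0, 50, 50 → max 50
II regrets: 75, 25, 25, 75, 25 → max 75
III regrets: 25, 0, 25, 25, 0 → max 25
IV regrets: 75, 50, 0, 25, 75 → max 75
V regrets: 0, 25, 50, 0, 0 → max 50
VI regrets: 50, 25, 25, 75, 75 → max 75
Smallest max regret = 25 → III.

III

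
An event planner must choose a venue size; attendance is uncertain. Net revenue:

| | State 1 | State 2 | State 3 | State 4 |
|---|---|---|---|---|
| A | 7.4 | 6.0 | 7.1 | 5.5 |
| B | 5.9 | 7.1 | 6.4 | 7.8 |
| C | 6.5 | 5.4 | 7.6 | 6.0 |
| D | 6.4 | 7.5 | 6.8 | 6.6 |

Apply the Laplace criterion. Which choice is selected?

Row averages: A=6.5, B=6.8, C=6.375, D=6.825
Highest average = 6.825 → D.

D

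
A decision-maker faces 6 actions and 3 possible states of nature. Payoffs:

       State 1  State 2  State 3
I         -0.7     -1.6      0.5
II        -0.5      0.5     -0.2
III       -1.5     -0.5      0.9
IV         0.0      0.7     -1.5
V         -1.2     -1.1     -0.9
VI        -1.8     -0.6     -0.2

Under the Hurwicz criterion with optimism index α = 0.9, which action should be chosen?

III

I: 0.9·0.5 + 0.1·(-1.6) = 0.29
II: 0.9·0.5 + 0.1·(-0.5) = 0.4
III: 0.9·0.9 + 0.1·(-1.5) = 0.66
IV: 0.9·0.7 + 0.1·(-1.5) = 0.48
V: 0.9·(-0.9) + 0.1·(-1.2) = -0.93
VI: 0.9·(-0.2) + 0.1·(-1.8) = -0.36
Highest Hurwicz score = 0.66 → III.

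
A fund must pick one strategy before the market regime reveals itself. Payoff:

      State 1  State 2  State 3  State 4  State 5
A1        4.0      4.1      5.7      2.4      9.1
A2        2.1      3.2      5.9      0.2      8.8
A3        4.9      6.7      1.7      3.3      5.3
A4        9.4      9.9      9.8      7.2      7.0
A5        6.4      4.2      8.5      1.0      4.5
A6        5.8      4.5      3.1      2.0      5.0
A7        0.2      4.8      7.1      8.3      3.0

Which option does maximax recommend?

Row maxima: A1=9.1, A2=8.8, A3=6.7, A4=9.9, A5=8.5, A6=5.8, A7=8.3
Best best-case = 9.9 → A4.

A4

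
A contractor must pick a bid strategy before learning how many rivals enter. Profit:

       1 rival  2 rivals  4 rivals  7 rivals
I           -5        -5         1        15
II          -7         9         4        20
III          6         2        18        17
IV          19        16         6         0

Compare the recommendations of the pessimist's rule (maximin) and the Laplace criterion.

Row minima: I=-5, II=-7, III=2, IV=0
Best worst-case = 2 → III.
Row averages: I=1.5, II=6.5, III=10.75, IV=10.25
Highest average = 10.75 → III.

maximin → III; laplace → III (agree)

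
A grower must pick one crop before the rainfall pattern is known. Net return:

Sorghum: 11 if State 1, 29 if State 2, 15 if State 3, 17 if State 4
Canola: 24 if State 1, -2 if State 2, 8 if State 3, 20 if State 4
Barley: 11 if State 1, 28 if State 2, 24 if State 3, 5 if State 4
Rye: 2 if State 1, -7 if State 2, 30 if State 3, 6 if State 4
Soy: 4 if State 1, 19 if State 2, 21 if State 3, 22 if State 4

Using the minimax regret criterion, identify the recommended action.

Column bests: State 1=24, State 2=29, State 3=30, State 4=22.
Sorghum regrets: 13, 0, 15, 5 → max 15
Canola regrets: 0, 31, 22, 2 → max 31
Barley regrets: 13, 1, 6, 17 → max 17
Rye regrets: 22, 36, 0, 16 → max 36
Soy regrets: 20, 10, 9, 0 → max 20
Smallest max regret = 15 → Sorghum.

Sorghum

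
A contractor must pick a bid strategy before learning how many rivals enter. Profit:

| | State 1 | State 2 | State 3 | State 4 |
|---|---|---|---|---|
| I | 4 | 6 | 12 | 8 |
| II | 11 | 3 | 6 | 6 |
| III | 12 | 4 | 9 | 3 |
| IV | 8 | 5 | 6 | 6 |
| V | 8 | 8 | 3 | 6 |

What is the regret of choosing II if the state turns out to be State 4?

Best payoff under State 4 is 8.
Regret = 8 − 6 = 2.

2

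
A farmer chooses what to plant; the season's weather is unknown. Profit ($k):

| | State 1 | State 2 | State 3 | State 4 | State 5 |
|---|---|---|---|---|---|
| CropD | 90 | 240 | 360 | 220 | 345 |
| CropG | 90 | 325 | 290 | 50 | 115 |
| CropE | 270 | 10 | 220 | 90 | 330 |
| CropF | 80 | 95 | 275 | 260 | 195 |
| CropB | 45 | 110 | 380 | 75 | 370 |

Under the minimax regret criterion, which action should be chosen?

Column bests: State 1=270, State 2=325, State 3=380, State 4=260, State 5=370.
CropD regrets: 180, 85, 20, 40, 25 → max 180
CropG regrets: 180, 0, 90, 210, 255 → max 255
CropE regrets: 0, 315, 160, 170, 40 → max 315
CropF regrets: 190, 230, 105, 0, 175 → max 230
CropB regrets: 225, 215, 0, 185, 0 → max 225
Smallest max regret = 180 → CropD.

CropD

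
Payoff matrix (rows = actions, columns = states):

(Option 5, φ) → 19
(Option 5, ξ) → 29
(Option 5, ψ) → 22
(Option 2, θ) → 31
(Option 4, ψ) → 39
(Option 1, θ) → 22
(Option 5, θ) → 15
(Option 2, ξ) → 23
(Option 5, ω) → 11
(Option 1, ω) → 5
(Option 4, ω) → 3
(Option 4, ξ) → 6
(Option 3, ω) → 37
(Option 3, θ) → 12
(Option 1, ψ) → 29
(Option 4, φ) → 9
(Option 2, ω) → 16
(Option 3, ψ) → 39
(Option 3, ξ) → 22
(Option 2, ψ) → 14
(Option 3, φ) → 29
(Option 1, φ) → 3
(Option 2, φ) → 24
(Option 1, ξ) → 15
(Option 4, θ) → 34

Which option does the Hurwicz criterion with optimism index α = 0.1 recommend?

Option 2

Option 1: 0.1·29 + 0.9·3 = 5.6
Option 2: 0.1·31 + 0.9·14 = 15.7
Option 3: 0.1·39 + 0.9·12 = 14.7
Option 4: 0.1·39 + 0.9·3 = 6.6
Option 5: 0.1·29 + 0.9·11 = 12.8
Highest Hurwicz score = 15.7 → Option 2.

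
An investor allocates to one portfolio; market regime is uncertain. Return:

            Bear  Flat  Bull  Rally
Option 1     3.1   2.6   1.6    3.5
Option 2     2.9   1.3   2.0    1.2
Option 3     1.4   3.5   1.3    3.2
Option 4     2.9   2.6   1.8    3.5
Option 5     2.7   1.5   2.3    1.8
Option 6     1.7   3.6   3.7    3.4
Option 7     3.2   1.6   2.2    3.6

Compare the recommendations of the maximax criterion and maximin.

maximax → Option 6; maximin → Option 4 (disagree)

Row maxima: Option 1=3.5, Option 2=2.9, Option 3=3.5, Option 4=3.5, Option 5=2.7, Option 6=3.7, Option 7=3.6
Best best-case = 3.7 → Option 6.
Row minima: Option 1=1.6, Option 2=1.2, Option 3=1.3, Option 4=1.8, Option 5=1.5, Option 6=1.7, Option 7=1.6
Best worst-case = 1.8 → Option 4.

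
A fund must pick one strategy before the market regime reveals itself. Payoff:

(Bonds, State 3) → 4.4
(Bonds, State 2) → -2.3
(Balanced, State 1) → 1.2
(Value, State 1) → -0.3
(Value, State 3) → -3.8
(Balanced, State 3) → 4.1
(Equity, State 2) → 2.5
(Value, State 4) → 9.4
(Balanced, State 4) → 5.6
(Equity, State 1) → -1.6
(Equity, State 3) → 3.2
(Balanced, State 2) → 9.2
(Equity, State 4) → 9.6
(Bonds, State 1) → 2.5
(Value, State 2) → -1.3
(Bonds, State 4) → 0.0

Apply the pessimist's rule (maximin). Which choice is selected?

Balanced

Row minima: Bonds=-2.3, Equity=-1.6, Value=-3.8, Balanced=1.2
Best worst-case = 1.2 → Balanced.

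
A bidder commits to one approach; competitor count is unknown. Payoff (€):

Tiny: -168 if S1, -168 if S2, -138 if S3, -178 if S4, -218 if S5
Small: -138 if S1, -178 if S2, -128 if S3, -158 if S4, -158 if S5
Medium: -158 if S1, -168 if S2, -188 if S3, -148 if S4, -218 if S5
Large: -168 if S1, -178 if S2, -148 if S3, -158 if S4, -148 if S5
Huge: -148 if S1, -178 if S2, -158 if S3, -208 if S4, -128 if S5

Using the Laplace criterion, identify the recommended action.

Small

Row averages: Tiny=-174, Small=-152, Medium=-176, Large=-160, Huge=-164
Highest average = -152 → Small.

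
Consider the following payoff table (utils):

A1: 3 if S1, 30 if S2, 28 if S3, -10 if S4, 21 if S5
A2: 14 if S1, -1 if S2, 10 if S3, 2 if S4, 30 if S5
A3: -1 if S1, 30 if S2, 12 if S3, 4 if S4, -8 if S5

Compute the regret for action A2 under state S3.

Best payoff under S3 is 28.
Regret = 28 − 10 = 18.

18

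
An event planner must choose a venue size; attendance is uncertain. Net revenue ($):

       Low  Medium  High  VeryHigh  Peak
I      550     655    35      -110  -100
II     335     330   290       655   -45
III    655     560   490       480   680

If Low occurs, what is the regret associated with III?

Best payoff under Low is 655.
Regret = 655 − 655 = 0.

0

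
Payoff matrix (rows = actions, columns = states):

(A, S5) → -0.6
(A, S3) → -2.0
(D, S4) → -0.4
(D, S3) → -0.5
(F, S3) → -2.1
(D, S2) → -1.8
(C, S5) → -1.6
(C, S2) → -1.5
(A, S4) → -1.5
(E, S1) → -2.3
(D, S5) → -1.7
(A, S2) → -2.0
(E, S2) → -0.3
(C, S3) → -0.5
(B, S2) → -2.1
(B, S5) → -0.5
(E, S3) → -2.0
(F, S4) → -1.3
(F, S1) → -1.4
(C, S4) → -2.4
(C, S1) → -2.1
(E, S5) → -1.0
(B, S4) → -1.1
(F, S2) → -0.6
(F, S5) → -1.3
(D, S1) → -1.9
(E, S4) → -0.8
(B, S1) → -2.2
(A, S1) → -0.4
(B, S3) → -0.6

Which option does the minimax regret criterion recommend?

Column bests: S1=-0.4, S2=-0.3, S3=-0.5, S4=-0.4, S5=-0.5.
A regrets: 0.0, 1.7, 1.5, 1.1, 0.1 → max 1.7
B regrets: 1.8, 1.8, 0.1, 0.7, 0.0 → max 1.8
C regrets: 1.7, 1.2, 0.0, 2.0, 1.1 → max 2.0
D regrets: 1.5, 1.5, 0.0, 0.0, 1.2 → max 1.5
E regrets: 1.9, 0.0, 1.5, 0.4, 0.5 → max 1.9
F regrets: 1.0, 0.3, 1.6, 0.9, 0.8 → max 1.6
Smallest max regret = 1.5 → D.

D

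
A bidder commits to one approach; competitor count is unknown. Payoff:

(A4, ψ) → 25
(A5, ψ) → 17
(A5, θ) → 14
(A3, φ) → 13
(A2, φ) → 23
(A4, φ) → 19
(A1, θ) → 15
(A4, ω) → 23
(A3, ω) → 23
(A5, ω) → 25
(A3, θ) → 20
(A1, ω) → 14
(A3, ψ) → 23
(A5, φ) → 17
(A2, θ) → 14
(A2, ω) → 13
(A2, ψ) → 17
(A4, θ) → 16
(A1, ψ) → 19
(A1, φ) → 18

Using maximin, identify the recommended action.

A4

Row minima: A1=14, A2=13, A3=13, A4=16, A5=14
Best worst-case = 16 → A4.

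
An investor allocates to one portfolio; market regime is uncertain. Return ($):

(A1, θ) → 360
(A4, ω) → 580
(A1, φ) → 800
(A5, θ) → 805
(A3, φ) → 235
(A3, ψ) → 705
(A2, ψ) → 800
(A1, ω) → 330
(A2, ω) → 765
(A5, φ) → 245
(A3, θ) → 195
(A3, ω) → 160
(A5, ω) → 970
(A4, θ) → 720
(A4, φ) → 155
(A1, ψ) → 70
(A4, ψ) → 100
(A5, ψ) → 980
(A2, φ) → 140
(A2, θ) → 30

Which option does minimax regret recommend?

A5

Column bests: θ=805, φ=800, ψ=980, ω=970.
A1 regrets: 445, 0, 910, 640 → max 910
A2 regrets: 775, 660, 180, 205 → max 775
A3 regrets: 610, 565, 275, 810 → max 810
A4 regrets: 85, 645, 880, 390 → max 880
A5 regrets: 0, 555, 0, 0 → max 555
Smallest max regret = 555 → A5.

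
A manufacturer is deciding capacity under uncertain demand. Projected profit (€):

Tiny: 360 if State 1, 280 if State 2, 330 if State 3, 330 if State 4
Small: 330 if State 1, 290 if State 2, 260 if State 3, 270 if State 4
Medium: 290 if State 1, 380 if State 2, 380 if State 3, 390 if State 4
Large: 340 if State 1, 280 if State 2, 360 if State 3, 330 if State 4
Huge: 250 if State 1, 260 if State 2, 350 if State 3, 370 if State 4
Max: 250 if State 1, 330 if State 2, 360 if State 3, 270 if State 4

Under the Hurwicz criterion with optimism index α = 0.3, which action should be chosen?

Medium

Tiny: 0.3·360 + 0.7·280 = 304
Small: 0.3·330 + 0.7·260 = 281
Medium: 0.3·390 + 0.7·290 = 320
Large: 0.3·360 + 0.7·280 = 304
Huge: 0.3·370 + 0.7·250 = 286
Max: 0.3·360 + 0.7·250 = 283
Highest Hurwicz score = 320 → Medium.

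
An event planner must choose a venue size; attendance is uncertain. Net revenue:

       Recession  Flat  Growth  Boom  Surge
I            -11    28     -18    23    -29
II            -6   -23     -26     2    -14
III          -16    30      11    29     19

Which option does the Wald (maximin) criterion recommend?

Row minima: I=-29, II=-26, III=-16
Best worst-case = -16 → III.

III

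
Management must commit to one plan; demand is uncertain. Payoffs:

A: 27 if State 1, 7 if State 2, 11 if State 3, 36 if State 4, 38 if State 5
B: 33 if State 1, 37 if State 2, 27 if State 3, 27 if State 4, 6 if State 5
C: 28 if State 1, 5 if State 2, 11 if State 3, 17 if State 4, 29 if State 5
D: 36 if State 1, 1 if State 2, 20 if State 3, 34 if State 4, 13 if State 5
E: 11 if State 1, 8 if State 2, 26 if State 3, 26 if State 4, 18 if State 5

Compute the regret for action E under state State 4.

10

Best payoff under State 4 is 36.
Regret = 36 − 26 = 10.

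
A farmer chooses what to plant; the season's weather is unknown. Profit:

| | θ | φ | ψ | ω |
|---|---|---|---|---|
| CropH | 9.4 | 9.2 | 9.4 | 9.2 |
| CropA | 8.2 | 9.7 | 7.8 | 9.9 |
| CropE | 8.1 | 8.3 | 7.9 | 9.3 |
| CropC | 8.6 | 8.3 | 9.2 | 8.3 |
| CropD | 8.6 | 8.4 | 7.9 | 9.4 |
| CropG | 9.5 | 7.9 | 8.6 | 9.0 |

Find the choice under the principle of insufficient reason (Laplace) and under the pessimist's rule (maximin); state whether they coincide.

Row averages: CropH=9.3, CropA=8.9, CropE=8.4, CropC=8.6, CropD=8.575, CropG=8.75
Highest average = 9.3 → CropH.
Row minima: CropH=9.2, CropA=7.8, CropE=7.9, CropC=8.3, CropD=7.9, CropG=7.9
Best worst-case = 9.2 → CropH.

laplace → CropH; maximin → CropH (agree)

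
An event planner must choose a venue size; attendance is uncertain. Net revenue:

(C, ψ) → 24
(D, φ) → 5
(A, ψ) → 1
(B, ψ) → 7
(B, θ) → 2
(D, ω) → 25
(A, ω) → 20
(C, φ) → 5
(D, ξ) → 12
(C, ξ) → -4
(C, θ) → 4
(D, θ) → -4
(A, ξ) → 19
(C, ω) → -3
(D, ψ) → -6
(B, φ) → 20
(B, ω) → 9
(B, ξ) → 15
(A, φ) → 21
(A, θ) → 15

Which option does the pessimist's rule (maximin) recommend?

B

Row minima: A=1, B=2, C=-4, D=-6
Best worst-case = 2 → B.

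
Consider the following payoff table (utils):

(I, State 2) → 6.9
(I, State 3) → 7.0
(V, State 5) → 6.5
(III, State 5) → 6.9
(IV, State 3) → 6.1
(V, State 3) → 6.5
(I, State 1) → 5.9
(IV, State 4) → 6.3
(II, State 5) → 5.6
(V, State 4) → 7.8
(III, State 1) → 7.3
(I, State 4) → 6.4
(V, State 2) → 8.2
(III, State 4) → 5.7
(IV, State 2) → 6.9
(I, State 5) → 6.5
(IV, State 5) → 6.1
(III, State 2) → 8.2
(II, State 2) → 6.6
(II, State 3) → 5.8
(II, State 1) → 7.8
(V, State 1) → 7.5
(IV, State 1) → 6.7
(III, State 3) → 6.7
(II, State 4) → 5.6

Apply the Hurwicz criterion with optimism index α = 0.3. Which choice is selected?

V

I: 0.3·7.0 + 0.7·5.9 = 6.23
II: 0.3·7.8 + 0.7·5.6 = 6.26
III: 0.3·8.2 + 0.7·5.7 = 6.45
IV: 0.3·6.9 + 0.7·6.1 = 6.34
V: 0.3·8.2 + 0.7·6.5 = 7.01
Highest Hurwicz score = 7.01 → V.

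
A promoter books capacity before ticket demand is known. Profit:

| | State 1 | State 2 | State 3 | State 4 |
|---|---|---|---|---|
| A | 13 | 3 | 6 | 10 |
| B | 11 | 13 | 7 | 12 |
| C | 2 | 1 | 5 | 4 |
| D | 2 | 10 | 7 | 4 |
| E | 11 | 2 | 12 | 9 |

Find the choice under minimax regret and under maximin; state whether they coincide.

minimax regret → B; maximin → B (agree)

Column bests: State 1=13, State 2=13, State 3=12, State 4=12.
A regrets: 0, 10, 6, 2 → max 10
B regrets: 2, 0, 5, 0 → max 5
C regrets: 11, 12, 7, 8 → max 12
D regrets: 11, 3, 5, 8 → max 11
E regrets: 2, 11, 0, 3 → max 11
Smallest max regret = 5 → B.
Row minima: A=3, B=7, C=1, D=2, E=2
Best worst-case = 7 → B.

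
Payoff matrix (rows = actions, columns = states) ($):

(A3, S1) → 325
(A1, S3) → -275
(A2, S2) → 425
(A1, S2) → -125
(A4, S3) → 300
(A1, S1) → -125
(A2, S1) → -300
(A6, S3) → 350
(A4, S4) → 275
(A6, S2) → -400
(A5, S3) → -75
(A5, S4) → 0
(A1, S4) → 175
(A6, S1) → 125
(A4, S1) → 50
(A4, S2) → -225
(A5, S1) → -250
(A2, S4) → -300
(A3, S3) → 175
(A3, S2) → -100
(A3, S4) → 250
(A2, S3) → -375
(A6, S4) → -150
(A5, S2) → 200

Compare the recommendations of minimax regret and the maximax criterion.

Column bests: S1=325, S2=425, S3=350, S4=275.
A1 regrets: 450, 550, 625, 100 → max 625
A2 regrets: 625, 0, 725, 575 → max 725
A3 regrets: 0, 525, 175, 25 → max 525
A4 regrets: 275, 650, 50, 0 → max 650
A5 regrets: 575, 225, 425, 275 → max 575
A6 regrets: 200, 825, 0, 425 → max 825
Smallest max regret = 525 → A3.
Row maxima: A1=175, A2=425, A3=325, A4=300, A5=200, A6=350
Best best-case = 425 → A2.

minimax regret → A3; maximax → A2 (disagree)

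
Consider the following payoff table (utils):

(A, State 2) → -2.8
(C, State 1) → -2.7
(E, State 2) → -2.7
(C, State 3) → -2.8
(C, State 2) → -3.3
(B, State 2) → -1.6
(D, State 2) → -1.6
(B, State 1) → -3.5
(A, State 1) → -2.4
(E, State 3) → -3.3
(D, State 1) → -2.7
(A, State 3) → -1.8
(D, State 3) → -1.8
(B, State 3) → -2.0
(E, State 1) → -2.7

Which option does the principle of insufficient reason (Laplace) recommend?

D

Row averages: A=-7/3, B=-71/30, C=-44/15, D=-61/30, E=-2.9
Highest average = -61/30 → D.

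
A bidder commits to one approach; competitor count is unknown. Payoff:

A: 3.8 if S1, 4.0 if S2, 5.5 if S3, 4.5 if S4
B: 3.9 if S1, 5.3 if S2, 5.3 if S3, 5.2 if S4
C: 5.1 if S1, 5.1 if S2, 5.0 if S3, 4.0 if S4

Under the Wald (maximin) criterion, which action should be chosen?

C

Row minima: A=3.8, B=3.9, C=4.0
Best worst-case = 4.0 → C.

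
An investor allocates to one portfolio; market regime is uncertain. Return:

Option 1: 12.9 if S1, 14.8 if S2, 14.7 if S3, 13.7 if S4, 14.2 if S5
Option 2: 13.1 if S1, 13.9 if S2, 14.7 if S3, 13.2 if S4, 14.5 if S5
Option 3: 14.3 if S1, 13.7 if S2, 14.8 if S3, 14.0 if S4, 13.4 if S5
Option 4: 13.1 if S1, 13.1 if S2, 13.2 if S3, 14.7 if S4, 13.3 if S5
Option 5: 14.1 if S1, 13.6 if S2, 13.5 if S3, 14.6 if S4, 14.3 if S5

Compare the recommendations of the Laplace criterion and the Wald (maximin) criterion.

laplace → Option 1; maximin → Option 5 (disagree)

Row averages: Option 1=14.06, Option 2=13.88, Option 3=14.04, Option 4=13.48, Option 5=14.02
Highest average = 14.06 → Option 1.
Row minima: Option 1=12.9, Option 2=13.1, Option 3=13.4, Option 4=13.1, Option 5=13.5
Best worst-case = 13.5 → Option 5.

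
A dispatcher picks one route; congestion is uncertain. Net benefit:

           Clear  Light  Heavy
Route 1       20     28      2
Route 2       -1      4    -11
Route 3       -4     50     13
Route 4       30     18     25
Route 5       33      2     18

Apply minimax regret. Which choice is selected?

Column bests: Clear=33, Light=50, Heavy=25.
Route 1 regrets: 13, 22, 23 → max 23
Route 2 regrets: 34, 46, 36 → max 46
Route 3 regrets: 37, 0, 12 → max 37
Route 4 regrets: 3, 32, 0 → max 32
Route 5 regrets: 0, 48, 7 → max 48
Smallest max regret = 23 → Route 1.

Route 1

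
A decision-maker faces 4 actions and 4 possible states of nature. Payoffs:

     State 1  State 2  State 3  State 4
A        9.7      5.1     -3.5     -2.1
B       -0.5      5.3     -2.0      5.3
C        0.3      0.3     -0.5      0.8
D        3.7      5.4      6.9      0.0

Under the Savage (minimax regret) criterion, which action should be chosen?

D

Column bests: State 1=9.7, State 2=5.4, State 3=6.9, State 4=5.3.
A regrets: 0.0, 0.3, 10.4, 7.4 → max 10.4
B regrets: 10.2, 0.1, 8.9, 0.0 → max 10.2
C regrets: 9.4, 5.1, 7.4, 4.5 → max 9.4
D regrets: 6.0, 0.0, 0.0, 5.3 → max 6.0
Smallest max regret = 6.0 → D.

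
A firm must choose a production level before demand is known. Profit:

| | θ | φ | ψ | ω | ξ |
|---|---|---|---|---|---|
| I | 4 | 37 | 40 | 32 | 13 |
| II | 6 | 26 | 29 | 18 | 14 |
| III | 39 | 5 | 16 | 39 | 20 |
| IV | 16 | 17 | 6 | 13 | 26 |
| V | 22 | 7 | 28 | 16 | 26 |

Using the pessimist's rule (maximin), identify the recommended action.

Row minima: I=4, II=6, III=5, IV=6, V=7
Best worst-case = 7 → V.

V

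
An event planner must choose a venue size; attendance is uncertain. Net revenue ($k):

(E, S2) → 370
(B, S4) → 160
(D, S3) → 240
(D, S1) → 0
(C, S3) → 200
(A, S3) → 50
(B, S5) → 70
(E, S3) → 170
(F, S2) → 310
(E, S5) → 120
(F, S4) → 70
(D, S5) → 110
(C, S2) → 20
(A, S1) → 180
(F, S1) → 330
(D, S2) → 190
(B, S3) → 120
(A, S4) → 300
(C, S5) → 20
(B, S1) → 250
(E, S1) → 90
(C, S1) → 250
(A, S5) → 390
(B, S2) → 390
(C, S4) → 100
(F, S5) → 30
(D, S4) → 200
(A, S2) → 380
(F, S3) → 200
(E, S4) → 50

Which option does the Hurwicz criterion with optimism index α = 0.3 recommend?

A: 0.3·390 + 0.7·50 = 152
B: 0.3·390 + 0.7·70 = 166
C: 0.3·250 + 0.7·20 = 89
D: 0.3·240 + 0.7·0 = 72
E: 0.3·370 + 0.7·50 = 146
F: 0.3·330 + 0.7·30 = 120
Highest Hurwicz score = 166 → B.

B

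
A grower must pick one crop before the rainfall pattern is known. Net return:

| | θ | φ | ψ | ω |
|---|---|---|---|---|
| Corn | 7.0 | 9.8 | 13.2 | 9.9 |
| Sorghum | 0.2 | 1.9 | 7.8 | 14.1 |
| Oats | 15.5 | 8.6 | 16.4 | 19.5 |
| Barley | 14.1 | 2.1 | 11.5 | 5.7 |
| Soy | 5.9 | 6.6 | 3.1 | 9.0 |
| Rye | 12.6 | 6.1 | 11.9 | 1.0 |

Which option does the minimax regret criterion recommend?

Column bests: θ=15.5, φ=9.8, ψ=16.4, ω=19.5.
Corn regrets: 8.5, 0.0, 3.2, 9.6 → max 9.6
Sorghum regrets: 15.3, 7.9, 8.6, 5.4 → max 15.3
Oats regrets: 0.0, 1.2, 0.0, 0.0 → max 1.2
Barley regrets: 1.4, 7.7, 4.9, 13.8 → max 13.8
Soy regrets: 9.6, 3.2, 13.3, 10.5 → max 13.3
Rye regrets: 2.9, 3.7, 4.5, 18.5 → max 18.5
Smallest max regret = 1.2 → Oats.

Oats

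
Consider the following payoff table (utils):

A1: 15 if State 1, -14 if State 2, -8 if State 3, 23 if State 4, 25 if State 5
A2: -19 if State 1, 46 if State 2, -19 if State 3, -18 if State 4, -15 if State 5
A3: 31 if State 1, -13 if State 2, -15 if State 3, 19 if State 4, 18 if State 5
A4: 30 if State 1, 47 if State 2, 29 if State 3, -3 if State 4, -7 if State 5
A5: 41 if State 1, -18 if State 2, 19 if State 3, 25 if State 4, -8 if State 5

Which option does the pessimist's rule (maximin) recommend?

A4

Row minima: A1=-14, A2=-19, A3=-15, A4=-7, A5=-18
Best worst-case = -7 → A4.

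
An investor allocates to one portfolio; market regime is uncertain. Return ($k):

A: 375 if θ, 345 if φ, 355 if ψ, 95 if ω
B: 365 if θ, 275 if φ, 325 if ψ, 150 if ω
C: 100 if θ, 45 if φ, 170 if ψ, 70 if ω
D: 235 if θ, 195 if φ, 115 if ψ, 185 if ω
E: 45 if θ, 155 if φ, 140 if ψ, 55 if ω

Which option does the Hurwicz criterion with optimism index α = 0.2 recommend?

B

A: 0.2·375 + 0.8·95 = 151
B: 0.2·365 + 0.8·150 = 193
C: 0.2·170 + 0.8·45 = 70
D: 0.2·235 + 0.8·115 = 139
E: 0.2·155 + 0.8·45 = 67
Highest Hurwicz score = 193 → B.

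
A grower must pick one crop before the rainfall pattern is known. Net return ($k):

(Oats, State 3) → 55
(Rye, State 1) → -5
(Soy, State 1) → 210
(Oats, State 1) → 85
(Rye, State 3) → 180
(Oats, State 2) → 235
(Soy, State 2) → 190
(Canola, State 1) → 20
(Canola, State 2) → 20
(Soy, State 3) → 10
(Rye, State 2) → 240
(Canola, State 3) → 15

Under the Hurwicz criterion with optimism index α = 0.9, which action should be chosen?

Canola: 0.9·20 + 0.1·15 = 19.5
Oats: 0.9·235 + 0.1·55 = 217
Rye: 0.9·240 + 0.1·(-5) = 215.5
Soy: 0.9·210 + 0.1·10 = 190
Highest Hurwicz score = 217 → Oats.

Oats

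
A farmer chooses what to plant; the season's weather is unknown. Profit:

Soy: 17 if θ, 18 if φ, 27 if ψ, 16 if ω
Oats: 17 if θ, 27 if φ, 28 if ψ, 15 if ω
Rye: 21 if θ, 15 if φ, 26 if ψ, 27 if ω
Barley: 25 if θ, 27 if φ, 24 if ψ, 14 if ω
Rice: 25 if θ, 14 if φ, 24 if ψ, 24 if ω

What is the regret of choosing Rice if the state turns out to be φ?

13

Best payoff under φ is 27.
Regret = 27 − 14 = 13.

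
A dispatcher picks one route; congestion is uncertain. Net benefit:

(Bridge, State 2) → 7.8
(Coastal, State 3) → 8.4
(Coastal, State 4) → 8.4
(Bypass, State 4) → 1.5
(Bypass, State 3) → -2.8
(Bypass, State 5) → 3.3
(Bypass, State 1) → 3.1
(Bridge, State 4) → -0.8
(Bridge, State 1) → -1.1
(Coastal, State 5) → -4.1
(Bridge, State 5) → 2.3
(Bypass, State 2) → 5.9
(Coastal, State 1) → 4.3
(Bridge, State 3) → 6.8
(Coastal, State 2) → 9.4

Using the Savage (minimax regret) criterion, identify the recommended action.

Coastal

Column bests: State 1=4.3, State 2=9.4, State 3=8.4, State 4=8.4, State 5=3.3.
Bridge regrets: 5.4, 1.6, 1.6, 9.2, 1.0 → max 9.2
Bypass regrets: 1.2, 3.5, 11.2, 6.9, 0.0 → max 11.2
Coastal regrets: 0.0, 0.0, 0.0, 0.0, 7.4 → max 7.4
Smallest max regret = 7.4 → Coastal.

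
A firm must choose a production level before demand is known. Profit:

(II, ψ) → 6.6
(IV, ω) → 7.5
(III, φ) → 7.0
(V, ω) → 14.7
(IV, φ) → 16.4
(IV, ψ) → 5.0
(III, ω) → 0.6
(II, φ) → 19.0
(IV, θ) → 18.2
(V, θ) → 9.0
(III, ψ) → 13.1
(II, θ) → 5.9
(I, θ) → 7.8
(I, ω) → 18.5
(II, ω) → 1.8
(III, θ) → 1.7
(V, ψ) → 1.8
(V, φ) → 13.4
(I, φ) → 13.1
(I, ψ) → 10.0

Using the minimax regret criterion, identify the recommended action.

Column bests: θ=18.2, φ=19.0, ψ=13.1, ω=18.5.
I regrets: 10.4, 5.9, 3.1, 0.0 → max 10.4
II regrets: 12.3, 0.0, 6.5, 16.7 → max 16.7
III regrets: 16.5, 12.0, 0.0, 17.9 → max 17.9
IV regrets: 0.0, 2.6, 8.1, 11.0 → max 11.0
V regrets: 9.2, 5.6, 11.3, 3.8 → max 11.3
Smallest max regret = 10.4 → I.

I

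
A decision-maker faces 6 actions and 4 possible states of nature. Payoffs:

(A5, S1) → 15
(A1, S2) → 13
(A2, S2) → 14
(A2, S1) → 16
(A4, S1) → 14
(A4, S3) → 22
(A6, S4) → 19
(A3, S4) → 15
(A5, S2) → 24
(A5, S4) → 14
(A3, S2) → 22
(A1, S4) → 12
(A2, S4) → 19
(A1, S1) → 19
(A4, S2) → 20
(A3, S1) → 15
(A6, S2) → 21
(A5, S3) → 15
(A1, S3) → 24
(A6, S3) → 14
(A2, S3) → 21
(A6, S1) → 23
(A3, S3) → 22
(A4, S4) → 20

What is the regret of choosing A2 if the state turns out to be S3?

3

Best payoff under S3 is 24.
Regret = 24 − 21 = 3.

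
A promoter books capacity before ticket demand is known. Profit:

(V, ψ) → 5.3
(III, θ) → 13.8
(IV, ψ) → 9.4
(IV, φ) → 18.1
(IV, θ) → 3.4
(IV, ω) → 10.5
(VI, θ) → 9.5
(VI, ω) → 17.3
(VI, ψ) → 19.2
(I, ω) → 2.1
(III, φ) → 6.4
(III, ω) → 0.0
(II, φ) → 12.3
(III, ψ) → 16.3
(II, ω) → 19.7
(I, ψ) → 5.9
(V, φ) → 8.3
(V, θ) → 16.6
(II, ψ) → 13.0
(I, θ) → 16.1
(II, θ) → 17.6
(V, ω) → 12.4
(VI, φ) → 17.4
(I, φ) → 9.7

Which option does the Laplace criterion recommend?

Row averages: I=8.45, II=15.65, III=9.125, IV=10.35, V=10.65, VI=15.85
Highest average = 15.85 → VI.

VI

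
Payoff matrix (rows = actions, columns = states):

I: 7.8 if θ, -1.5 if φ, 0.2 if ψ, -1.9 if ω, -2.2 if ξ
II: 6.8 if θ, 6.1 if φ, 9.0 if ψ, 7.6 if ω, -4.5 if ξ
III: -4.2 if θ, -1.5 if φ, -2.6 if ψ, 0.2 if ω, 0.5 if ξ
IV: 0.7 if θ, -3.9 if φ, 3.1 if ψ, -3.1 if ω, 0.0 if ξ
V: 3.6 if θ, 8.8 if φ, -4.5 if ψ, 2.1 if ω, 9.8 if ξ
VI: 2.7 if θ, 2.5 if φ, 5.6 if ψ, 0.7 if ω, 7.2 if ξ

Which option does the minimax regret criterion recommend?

VI

Column bests: θ=7.8, φ=8.8, ψ=9.0, ω=7.6, ξ=9.8.
I regrets: 0.0, 10.3, 8.8, 9.5, 12.0 → max 12.0
II regrets: 1.0, 2.7, 0.0, 0.0, 14.3 → max 14.3
III regrets: 12.0, 10.3, 11.6, 7.4, 9.3 → max 12.0
IV regrets: 7.1, 12.7, 5.9, 10.7, 9.8 → max 12.7
V regrets: 4.2, 0.0, 13.5, 5.5, 0.0 → max 13.5
VI regrets: 5.1, 6.3, 3.4, 6.9, 2.6 → max 6.9
Smallest max regret = 6.9 → VI.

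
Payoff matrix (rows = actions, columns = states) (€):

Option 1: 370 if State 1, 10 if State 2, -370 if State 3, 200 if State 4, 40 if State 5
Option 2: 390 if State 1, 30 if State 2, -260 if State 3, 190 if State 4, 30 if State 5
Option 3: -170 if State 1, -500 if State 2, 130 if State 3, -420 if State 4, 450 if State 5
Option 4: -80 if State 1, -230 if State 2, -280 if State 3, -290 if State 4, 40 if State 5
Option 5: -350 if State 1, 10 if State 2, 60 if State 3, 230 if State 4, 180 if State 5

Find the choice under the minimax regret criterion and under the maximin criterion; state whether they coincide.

minimax regret → Option 2; maximin → Option 2 (agree)

Column bests: State 1=390, State 2=30, State 3=130, State 4=230, State 5=450.
Option 1 regrets: 20, 20, 500, 30, 410 → max 500
Option 2 regrets: 0, 0, 390, 40, 420 → max 420
Option 3 regrets: 560, 530, 0, 650, 0 → max 650
Option 4 regrets: 470, 260, 410, 520, 410 → max 520
Option 5 regrets: 740, 20, 70, 0, 270 → max 740
Smallest max regret = 420 → Option 2.
Row minima: Option 1=-370, Option 2=-260, Option 3=-500, Option 4=-290, Option 5=-350
Best worst-case = -260 → Option 2.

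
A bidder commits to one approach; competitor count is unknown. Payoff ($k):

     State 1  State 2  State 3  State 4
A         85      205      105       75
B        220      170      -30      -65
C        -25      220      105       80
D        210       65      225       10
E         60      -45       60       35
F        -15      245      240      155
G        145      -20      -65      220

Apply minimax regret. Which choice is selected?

A

Column bests: State 1=220, State 2=245, State 3=240, State 4=220.
A regrets: 135, 40, 135, 145 → max 145
B regrets: 0, 75, 270, 285 → max 285
C regrets: 245, 25, 135, 140 → max 245
D regrets: 10, 180, 15, 210 → max 210
E regrets: 160, 290, 180, 185 → max 290
F regrets: 235, 0, 0, 65 → max 235
G regrets: 75, 265, 305, 0 → max 305
Smallest max regret = 145 → A.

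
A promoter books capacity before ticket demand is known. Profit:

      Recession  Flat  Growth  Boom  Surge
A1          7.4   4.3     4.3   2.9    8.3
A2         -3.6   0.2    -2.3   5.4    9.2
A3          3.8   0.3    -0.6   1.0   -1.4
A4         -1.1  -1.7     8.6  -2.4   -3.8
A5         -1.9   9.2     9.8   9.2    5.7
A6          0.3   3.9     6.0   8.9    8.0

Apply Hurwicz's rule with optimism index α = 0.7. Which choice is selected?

A1

A1: 0.7·8.3 + 0.3·2.9 = 6.68
A2: 0.7·9.2 + 0.3·(-3.6) = 5.36
A3: 0.7·3.8 + 0.3·(-1.4) = 2.24
A4: 0.7·8.6 + 0.3·(-3.8) = 4.88
A5: 0.7·9.8 + 0.3·(-1.9) = 6.29
A6: 0.7·8.9 + 0.3·0.3 = 6.32
Highest Hurwicz score = 6.68 → A1.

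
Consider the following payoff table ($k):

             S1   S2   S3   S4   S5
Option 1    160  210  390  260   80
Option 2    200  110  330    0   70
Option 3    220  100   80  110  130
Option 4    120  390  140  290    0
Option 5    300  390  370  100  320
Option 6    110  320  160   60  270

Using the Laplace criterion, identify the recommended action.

Row averages: Option 1=220, Option 2=142, Option 3=128, Option 4=188, Option 5=296, Option 6=184
Highest average = 296 → Option 5.

Option 5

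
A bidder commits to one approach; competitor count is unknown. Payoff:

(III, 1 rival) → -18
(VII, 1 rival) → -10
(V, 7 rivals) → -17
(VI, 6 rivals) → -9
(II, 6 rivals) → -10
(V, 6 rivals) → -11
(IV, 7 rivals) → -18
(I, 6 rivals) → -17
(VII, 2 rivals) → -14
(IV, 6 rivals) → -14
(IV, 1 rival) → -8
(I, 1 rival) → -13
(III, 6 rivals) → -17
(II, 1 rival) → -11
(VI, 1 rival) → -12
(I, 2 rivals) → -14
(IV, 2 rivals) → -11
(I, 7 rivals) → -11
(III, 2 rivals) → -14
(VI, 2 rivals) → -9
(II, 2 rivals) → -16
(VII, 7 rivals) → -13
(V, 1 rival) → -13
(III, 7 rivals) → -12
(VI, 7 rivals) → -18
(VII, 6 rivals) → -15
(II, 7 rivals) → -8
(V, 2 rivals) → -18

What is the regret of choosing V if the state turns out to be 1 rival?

5

Best payoff under 1 rival is -8.
Regret = -8 − (-13) = 5.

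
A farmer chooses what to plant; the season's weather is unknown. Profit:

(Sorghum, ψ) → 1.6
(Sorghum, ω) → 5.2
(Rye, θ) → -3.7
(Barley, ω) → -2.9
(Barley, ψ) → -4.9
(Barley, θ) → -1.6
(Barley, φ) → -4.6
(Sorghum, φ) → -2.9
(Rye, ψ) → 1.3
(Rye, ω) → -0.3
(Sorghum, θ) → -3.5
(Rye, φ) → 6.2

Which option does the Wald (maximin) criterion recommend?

Row minima: Barley=-4.9, Rye=-3.7, Sorghum=-3.5
Best worst-case = -3.5 → Sorghum.

Sorghum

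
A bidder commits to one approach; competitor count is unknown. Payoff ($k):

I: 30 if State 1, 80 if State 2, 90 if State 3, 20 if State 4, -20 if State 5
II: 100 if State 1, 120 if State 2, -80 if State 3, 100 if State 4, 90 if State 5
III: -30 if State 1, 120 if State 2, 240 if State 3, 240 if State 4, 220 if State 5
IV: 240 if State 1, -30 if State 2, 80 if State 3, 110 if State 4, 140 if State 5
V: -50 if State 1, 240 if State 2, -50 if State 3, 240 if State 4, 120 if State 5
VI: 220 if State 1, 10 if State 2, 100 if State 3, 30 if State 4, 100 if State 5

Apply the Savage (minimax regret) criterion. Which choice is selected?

Column bests: State 1=240, State 2=240, State 3=240, State 4=240, State 5=220.
I regrets: 210, 160, 150, 220, 240 → max 240
II regrets: 140, 120, 320, 140, 130 → max 320
III regrets: 270, 120, 0, 0, 0 → max 270
IV regrets: 0, 270, 160, 130, 80 → max 270
V regrets: 290, 0, 290, 0, 100 → max 290
VI regrets: 20, 230, 140, 210, 120 → max 230
Smallest max regret = 230 → VI.

VI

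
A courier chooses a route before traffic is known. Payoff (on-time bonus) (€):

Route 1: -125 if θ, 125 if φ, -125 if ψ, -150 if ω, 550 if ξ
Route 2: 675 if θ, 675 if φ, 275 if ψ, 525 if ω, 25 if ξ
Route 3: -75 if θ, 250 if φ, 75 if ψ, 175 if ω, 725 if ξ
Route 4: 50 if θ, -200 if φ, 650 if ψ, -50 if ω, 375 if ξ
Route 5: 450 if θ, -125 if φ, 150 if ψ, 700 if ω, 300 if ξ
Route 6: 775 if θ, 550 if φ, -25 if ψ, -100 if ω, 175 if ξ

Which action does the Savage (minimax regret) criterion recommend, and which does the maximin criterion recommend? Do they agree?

minimax regret → Route 2; maximin → Route 2 (agree)

Column bests: θ=775, φ=675, ψ=650, ω=700, ξ=725.
Route 1 regrets: 900, 550, 775, 850, 175 → max 900
Route 2 regrets: 100, 0, 375, 175, 700 → max 700
Route 3 regrets: 850, 425, 575, 525, 0 → max 850
Route 4 regrets: 725, 875, 0, 750, 350 → max 875
Route 5 regrets: 325, 800, 500, 0, 425 → max 800
Route 6 regrets: 0, 125, 675, 800, 550 → max 800
Smallest max regret = 700 → Route 2.
Row minima: Route 1=-150, Route 2=25, Route 3=-75, Route 4=-200, Route 5=-125, Route 6=-100
Best worst-case = 25 → Route 2.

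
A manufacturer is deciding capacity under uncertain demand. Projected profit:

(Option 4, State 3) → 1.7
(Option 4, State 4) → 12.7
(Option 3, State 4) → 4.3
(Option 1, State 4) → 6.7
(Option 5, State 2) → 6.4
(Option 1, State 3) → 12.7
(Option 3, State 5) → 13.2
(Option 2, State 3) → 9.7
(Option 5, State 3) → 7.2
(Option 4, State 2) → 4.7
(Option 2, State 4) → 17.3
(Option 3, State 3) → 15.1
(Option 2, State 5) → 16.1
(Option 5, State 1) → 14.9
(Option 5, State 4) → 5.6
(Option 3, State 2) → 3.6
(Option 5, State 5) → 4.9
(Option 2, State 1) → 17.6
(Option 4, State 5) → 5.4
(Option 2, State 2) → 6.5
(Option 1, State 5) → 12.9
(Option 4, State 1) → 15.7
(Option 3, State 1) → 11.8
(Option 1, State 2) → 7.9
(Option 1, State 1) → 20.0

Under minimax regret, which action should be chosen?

Column bests: State 1=20.0, State 2=7.9, State 3=15.1, State 4=17.3, State 5=16.1.
Option 1 regrets: 0.0, 0.0, 2.4, 10.6, 3.2 → max 10.6
Option 2 regrets: 2.4, 1.4, 5.4, 0.0, 0.0 → max 5.4
Option 3 regrets: 8.2, 4.3, 0.0, 13.0, 2.9 → max 13.0
Option 4 regrets: 4.3, 3.2, 13.4, 4.6, 10.7 → max 13.4
Option 5 regrets: 5.1, 1.5, 7.9, 11.7, 11.2 → max 11.7
Smallest max regret = 5.4 → Option 2.

Option 2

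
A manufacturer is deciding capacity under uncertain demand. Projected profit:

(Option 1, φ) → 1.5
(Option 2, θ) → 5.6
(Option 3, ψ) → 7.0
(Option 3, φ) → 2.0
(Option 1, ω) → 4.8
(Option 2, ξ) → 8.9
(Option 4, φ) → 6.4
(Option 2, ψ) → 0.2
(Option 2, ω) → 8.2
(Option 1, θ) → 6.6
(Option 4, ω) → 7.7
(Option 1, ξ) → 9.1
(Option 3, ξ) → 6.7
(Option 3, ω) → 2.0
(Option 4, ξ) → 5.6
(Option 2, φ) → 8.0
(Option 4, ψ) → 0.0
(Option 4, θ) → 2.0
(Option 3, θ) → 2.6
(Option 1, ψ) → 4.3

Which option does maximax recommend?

Row maxima: Option 1=9.1, Option 2=8.9, Option 3=7.0, Option 4=7.7
Best best-case = 9.1 → Option 1.

Option 1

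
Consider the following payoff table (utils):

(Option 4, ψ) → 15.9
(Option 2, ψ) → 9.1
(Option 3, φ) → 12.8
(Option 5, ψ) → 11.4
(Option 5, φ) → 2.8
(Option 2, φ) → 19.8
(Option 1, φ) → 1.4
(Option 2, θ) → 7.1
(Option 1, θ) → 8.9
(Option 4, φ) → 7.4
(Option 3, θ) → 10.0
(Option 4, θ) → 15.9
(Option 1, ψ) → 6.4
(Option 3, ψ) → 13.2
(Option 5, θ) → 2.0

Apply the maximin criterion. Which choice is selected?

Option 3

Row minima: Option 1=1.4, Option 2=7.1, Option 3=10.0, Option 4=7.4, Option 5=2.0
Best worst-case = 10.0 → Option 3.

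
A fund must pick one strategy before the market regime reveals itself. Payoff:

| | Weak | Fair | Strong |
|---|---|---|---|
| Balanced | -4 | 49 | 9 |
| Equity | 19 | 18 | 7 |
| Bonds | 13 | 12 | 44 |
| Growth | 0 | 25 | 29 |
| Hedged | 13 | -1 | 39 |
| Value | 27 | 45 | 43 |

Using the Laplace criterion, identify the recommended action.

Row averages: Balanced=18, Equity=44/3, Bonds=23, Growth=18, Hedged=17, Value=115/3
Highest average = 115/3 → Value.

Value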